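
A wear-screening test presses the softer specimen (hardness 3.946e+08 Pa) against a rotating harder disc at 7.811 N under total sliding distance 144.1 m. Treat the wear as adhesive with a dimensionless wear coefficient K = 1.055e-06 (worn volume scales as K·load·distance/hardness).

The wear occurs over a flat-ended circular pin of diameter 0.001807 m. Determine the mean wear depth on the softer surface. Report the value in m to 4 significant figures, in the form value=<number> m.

Shown intermediates are rounded. All arithmetic keeps full precision; one final rounding to four significant digits.
Contact area A = π·d²/4 = π·(0.001807 m)²/4 = 2.565e-06 m².
In SI base units: W = 7.811 N, H = 3.946e+08 Pa, K = 1.055e-06.
Worn volume V = K·W·L/H = 1.055e-06 · 7.811 · 144.1 / 3.946e+08 = 3.009e-12 m³.
Depth h = V/A = 3.009e-12 / 2.565e-06 = 1.173e-06 m.

value=1.173e-06 m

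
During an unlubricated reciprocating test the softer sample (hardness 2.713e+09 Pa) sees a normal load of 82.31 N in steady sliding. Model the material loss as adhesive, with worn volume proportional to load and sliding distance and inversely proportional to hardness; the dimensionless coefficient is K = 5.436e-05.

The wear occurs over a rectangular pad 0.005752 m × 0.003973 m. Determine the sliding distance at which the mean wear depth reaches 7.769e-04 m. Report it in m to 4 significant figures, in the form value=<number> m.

All working math holds full precision, and the intermediates are displayed rounded; rounded just once to 4 significant digits.
Convert: Contact area A = 0.005752 m × 0.003973 m = 2.285e-05 m².
Collected in SI base units: W = 82.31 N, H = 2.713e+09 Pa, K = 5.436e-05.
Allowed volume V_lim = h_lim·A = 7.769e-04 · 2.285e-05 = 1.775e-08 m³.
Sliding life L = V_lim·H/(K·W) = 1.775e-08 · 2.713e+09 / (5.436e-05 · 82.31) = 1.077e+04 m.

value=1.077e+04 m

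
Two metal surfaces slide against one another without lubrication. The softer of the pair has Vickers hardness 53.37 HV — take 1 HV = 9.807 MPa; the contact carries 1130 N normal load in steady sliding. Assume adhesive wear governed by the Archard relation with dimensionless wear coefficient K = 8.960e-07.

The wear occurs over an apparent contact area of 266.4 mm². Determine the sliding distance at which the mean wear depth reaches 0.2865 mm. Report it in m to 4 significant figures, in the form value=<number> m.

value=3.946e+04 m

All working math maintains exact precision; intermediate values are shown rounded, and rounded just once to 4 significant digits.
Hardness H = 53.37 HV × 9.807 MPa/HV = 523.4 MPa = 5.234e+08 Pa.
Contact area A = 266.4 mm² = 2.664e-04 m².
Depth limit h_lim = 0.2865 mm = 2.865e-04 m.
Working in SI base units: W = 1130 N, H = 5.234e+08 Pa, K = 8.960e-07.
Volume at the limit: V_lim = h_lim·A = 2.865e-04 · 2.664e-04 = 7.632e-08 m³.
Sliding life L = V_lim·H/(K·W) = 7.632e-08 · 5.234e+08 / (8.960e-07 · 1130) = 3.946e+04 m.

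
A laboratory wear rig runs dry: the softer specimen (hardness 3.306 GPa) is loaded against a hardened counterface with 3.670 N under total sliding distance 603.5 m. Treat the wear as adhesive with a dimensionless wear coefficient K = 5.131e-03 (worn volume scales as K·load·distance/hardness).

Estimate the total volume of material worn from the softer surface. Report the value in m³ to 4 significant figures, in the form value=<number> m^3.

Printed values are rounded; all arithmetic carries exact precision. Rounded once at the end, at 4 significant figures.
Hardness H = 3.306 GPa = 3.306e+09 Pa.
SI base units throughout: W = 3.670 N, H = 3.306e+09 Pa, K = 5.131e-03.
By Archard's law, V = K·W·L/H = 5.131e-03 · 3.670 · 603.5 / 3.306e+09 = 3.437e-09 m³.

value=3.437e-09 m^3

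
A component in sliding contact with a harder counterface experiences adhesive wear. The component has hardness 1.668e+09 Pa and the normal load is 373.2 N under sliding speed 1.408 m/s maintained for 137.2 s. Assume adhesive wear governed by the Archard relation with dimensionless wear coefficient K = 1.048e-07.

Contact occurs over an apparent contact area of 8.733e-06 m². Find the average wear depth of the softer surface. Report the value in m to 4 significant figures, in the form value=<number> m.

The intermediates are shown rounded — all arithmetic holds full precision — one final rounding: four significant figures.
Convert: Total distance L = v·t = 1.408 m/s × 137.2 s = 193.2 m.
Restated in SI base units: W = 373.2 N, H = 1.668e+09 Pa, K = 1.048e-07.
Archard relation: V = K·W·L/H = 1.048e-07 · 373.2 · 193.2 / 1.668e+09 = 4.530e-12 m³.
Mean depth h = V/A = 4.530e-12 / 8.733e-06 = 5.187e-07 m.

value=5.187e-07 m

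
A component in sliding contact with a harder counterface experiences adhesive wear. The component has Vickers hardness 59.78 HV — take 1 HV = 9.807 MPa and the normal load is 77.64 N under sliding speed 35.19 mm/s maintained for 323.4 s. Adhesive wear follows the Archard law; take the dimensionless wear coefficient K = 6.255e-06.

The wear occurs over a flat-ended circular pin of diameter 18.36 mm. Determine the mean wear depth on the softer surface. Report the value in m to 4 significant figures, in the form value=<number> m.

The algebra maintains full float precision — intermediate values appear rounded. Rounded once at the end, at four significant digits.
Sliding speed v = 35.19 mm/s = 0.03519 m/s. The distance L = v·t = 0.03519 m/s × 323.4 s = 11.38 m.
Hardness H = 59.78 HV × 9.807 MPa/HV = 586.3 MPa = 5.863e+08 Pa.
Pin diameter d = 18.36 mm = 0.01836 m. Contact area A = π·d²/4 = π·(0.01836 m)²/4 = 2.647e-04 m².
SI base units throughout: W = 77.64 N, H = 5.863e+08 Pa, K = 6.255e-06.
Volume removed: V = K·W·L/H = 6.255e-06 · 77.64 · 11.38 / 5.863e+08 = 9.427e-12 m³.
Depth of wear h = V/A = 9.427e-12 / 2.647e-04 = 3.561e-08 m.

value=3.561e-08 m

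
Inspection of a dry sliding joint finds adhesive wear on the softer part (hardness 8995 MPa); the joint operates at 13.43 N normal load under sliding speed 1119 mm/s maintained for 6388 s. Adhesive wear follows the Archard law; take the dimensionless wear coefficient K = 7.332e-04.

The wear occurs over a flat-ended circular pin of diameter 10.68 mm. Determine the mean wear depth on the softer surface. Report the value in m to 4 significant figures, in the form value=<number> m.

The algebra carries full precision, and intermediates are displayed rounded, and a single final rounding: 4 significant figures.
Sliding speed v = 1119 mm/s = 1.119 m/s. Total distance L = v·t = 1.119 m/s × 6388 s = 7148 m.
Hardness H = 8995 MPa = 8.995e+09 Pa.
Pin diameter d = 10.68 mm = 0.01068 m. Contact area A = π·d²/4 = π·(0.01068 m)²/4 = 8.958e-05 m².
In SI base units, W = 13.43 N, H = 8.995e+09 Pa, K = 7.332e-04.
Wear volume V = K·W·L/H = 7.332e-04 · 13.43 · 7148 / 8.995e+09 = 7.825e-09 m³.
Mean depth h = V/A = 7.825e-09 / 8.958e-05 = 8.735e-05 m.

value=8.735e-05 m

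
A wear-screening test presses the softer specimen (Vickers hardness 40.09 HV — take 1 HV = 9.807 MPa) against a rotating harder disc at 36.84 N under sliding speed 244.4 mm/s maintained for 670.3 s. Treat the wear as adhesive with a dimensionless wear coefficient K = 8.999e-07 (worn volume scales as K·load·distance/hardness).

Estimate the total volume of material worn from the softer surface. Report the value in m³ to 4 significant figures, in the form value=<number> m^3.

value=1.381e-11 m^3

Every step maintains full precision, and quoted intermediates are rounded, and a single final rounding to four significant digits.
Sliding speed v = 244.4 mm/s = 0.2444 m/s. Distance covered L = v·t = 0.2444 m/s × 670.3 s = 163.8 m.
Hardness H = 40.09 HV × 9.807 MPa/HV = 393.2 MPa = 3.932e+08 Pa.
Restated in SI base units: W = 36.84 N, H = 3.932e+08 Pa, K = 8.999e-07.
Apply Archard: V = K·W·L/H = 8.999e-07 · 36.84 · 163.8 / 3.932e+08 = 1.381e-11 m³.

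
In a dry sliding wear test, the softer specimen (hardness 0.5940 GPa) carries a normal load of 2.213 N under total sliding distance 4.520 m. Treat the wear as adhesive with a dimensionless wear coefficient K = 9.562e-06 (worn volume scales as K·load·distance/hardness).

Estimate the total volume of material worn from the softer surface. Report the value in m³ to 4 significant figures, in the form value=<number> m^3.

value=1.610e-13 m^3

Each operation carries exact precision, and the intermediates are shown rounded. Rounded once at the end, at 4 significant figures.
Hardness H = 0.5940 GPa = 5.940e+08 Pa.
Collected in SI base units: W = 2.213 N, H = 5.940e+08 Pa, K = 9.562e-06.
Apply Archard: V = K·W·L/H = 9.562e-06 · 2.213 · 4.520 / 5.940e+08 = 1.610e-13 m³.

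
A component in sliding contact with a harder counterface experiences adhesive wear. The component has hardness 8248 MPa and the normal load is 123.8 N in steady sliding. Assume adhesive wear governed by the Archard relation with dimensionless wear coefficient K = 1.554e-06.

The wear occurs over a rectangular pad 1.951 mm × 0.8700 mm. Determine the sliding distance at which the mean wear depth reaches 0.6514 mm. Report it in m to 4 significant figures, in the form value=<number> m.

Intermediate values are printed rounded. The computation holds full float precision. Rounded just once, at 4 significant digits.
Convert: Hardness H = 8248 MPa = 8.248e+09 Pa.
Convert: Pad sides 1.951 mm × 0.8700 mm = 1.951e-03 m × 8.700e-04 m. Contact area A = 1.951e-03 m × 8.700e-04 m = 1.697e-06 m².
Convert: Depth limit h_lim = 0.6514 mm = 6.514e-04 m.
Expressed in SI base units: W = 123.8 N, H = 8.248e+09 Pa, K = 1.554e-06.
Permissible volume V_lim = h_lim·A = 6.514e-04 · 1.697e-06 = 1.106e-09 m³.
So the life L = V_lim·H/(K·W) = 1.106e-09 · 8.248e+09 / (1.554e-06 · 123.8) = 4.740e+04 m.

value=4.740e+04 m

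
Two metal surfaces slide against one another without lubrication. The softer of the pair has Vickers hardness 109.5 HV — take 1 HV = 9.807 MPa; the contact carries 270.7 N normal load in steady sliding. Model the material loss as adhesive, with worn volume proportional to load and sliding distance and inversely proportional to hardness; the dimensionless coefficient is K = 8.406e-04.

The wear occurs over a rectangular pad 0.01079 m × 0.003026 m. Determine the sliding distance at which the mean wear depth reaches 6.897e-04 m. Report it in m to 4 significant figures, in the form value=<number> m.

Every step carries exact precision — intermediate values appear rounded; rounded once at the end: 4 significant figures.
Convert: Hardness H = 109.5 HV × 9.807 MPa/HV = 1074 MPa = 1.074e+09 Pa.
Convert: Contact area A = 0.01079 m × 0.003026 m = 3.265e-05 m².
Expressed in SI base units: W = 270.7 N, H = 1.074e+09 Pa, K = 8.406e-04.
Allowed volume V_lim = h_lim·A = 6.897e-04 · 3.265e-05 = 2.252e-08 m³.
Thus life L = V_lim·H/(K·W) = 2.252e-08 · 1.074e+09 / (8.406e-04 · 270.7) = 106.3 m.

value=106.3 m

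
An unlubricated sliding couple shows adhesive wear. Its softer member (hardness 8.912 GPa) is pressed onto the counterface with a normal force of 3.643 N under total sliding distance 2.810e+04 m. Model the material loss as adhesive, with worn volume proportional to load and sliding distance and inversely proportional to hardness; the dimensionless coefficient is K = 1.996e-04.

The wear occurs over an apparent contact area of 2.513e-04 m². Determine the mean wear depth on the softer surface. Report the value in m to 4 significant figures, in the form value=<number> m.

The algebra runs at exact precision — printed values are rounded — one last rounding, at 4 significant figures.
Convert: Hardness H = 8.912 GPa = 8.912e+09 Pa.
In SI base units, W = 3.643 N, H = 8.912e+09 Pa, K = 1.996e-04.
Archard volume V = K·W·L/H = 1.996e-04 · 3.643 · 2.810e+04 / 8.912e+09 = 2.293e-09 m³.
Wear depth h = V/A = 2.293e-09 / 2.513e-04 = 9.123e-06 m.

value=9.123e-06 m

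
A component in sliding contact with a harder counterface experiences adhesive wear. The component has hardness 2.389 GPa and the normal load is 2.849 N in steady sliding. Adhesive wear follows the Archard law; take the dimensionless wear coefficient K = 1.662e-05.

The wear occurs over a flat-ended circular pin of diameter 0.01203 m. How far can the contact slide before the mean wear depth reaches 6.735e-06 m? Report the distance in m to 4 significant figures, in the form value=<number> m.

value=3.862e+04 m

The intermediates are displayed rounded. The computation carries full float precision. Rounded just once, at 4 significant digits.
Convert: Hardness H = 2.389 GPa = 2.389e+09 Pa.
Convert: Contact area A = π·d²/4 = π·(0.01203 m)²/4 = 1.137e-04 m².
Collected in SI base units: W = 2.849 N, H = 2.389e+09 Pa, K = 1.662e-05.
At the depth limit, V_lim = h_lim·A = 6.735e-06 · 1.137e-04 = 7.655e-10 m³.
Sliding life L = V_lim·H/(K·W) = 7.655e-10 · 2.389e+09 / (1.662e-05 · 2.849) = 3.862e+04 m.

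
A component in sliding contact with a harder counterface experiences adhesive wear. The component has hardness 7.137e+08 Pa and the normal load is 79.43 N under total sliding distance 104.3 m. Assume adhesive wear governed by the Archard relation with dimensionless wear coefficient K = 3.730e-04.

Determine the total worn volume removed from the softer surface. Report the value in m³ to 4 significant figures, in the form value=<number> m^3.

The intermediates are shown rounded, and the algebra carries exact precision — a single final rounding: 4 significant digits.
Collected in SI base units: W = 79.43 N, H = 7.137e+08 Pa, K = 3.730e-04.
Archard relation: V = K·W·L/H = 3.730e-04 · 79.43 · 104.3 / 7.137e+08 = 4.330e-09 m³.

value=4.330e-09 m^3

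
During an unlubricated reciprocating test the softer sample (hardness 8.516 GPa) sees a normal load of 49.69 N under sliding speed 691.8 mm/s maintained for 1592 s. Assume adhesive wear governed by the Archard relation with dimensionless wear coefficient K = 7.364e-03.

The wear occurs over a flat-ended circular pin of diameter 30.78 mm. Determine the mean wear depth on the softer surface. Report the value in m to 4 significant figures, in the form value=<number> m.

value=6.360e-05 m

Every step runs at full precision; intermediate values appear rounded; rounded once at the end to 4 significant digits.
Sliding speed v = 691.8 mm/s = 0.6918 m/s. Path length L = v·t = 0.6918 m/s × 1592 s = 1101 m.
Hardness H = 8.516 GPa = 8.516e+09 Pa.
Pin diameter d = 30.78 mm = 0.03078 m. Contact area A = π·d²/4 = π·(0.03078 m)²/4 = 7.441e-04 m².
SI base units throughout: W = 49.69 N, H = 8.516e+09 Pa, K = 7.364e-03.
Worn volume V = K·W·L/H = 7.364e-03 · 49.69 · 1101 / 8.516e+09 = 4.732e-08 m³.
Average depth h = V/A = 4.732e-08 / 7.441e-04 = 6.360e-05 m.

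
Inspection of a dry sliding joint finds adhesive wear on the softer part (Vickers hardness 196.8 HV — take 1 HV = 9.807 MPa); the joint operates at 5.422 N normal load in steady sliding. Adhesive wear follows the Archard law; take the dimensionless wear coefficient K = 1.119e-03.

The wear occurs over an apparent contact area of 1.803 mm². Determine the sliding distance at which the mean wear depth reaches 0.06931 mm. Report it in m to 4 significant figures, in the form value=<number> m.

value=39.75 m

All arithmetic keeps full float precision. Intermediate values are displayed rounded. Rounded just once, at four significant figures.
Hardness H = 196.8 HV × 9.807 MPa/HV = 1930 MPa = 1.930e+09 Pa.
Contact area A = 1.803 mm² = 1.803e-06 m².
Depth limit h_lim = 0.06931 mm = 6.931e-05 m.
Collected in SI base units: W = 5.422 N, H = 1.930e+09 Pa, K = 1.119e-03.
Permissible volume V_lim = h_lim·A = 6.931e-05 · 1.803e-06 = 1.250e-10 m³.
Sliding life L = V_lim·H/(K·W) = 1.250e-10 · 1.930e+09 / (1.119e-03 · 5.422) = 39.75 m.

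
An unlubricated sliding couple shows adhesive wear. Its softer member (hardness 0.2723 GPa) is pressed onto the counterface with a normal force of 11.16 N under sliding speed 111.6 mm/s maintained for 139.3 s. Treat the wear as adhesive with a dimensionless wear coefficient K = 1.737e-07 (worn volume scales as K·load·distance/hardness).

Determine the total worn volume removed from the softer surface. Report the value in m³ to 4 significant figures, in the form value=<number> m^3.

Intermediates are printed rounded, and every step holds full precision — rounded once at the end to 4 significant digits.
Convert: Sliding speed v = 111.6 mm/s = 0.1116 m/s. Path length L = v·t = 0.1116 m/s × 139.3 s = 15.55 m.
Convert: Hardness H = 0.2723 GPa = 2.723e+08 Pa.
In SI base units, W = 11.16 N, H = 2.723e+08 Pa, K = 1.737e-07.
By Archard's law, V = K·W·L/H = 1.737e-07 · 11.16 · 15.55 / 2.723e+08 = 1.107e-13 m³.

value=1.107e-13 m^3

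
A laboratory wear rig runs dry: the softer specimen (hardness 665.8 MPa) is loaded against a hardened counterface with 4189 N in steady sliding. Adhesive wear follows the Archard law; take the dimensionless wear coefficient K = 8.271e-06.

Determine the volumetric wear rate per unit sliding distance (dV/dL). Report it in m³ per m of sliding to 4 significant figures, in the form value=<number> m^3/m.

value=5.204e-11 m^3/m

All working math keeps full float precision; quoted intermediates are rounded, and one final rounding: four significant digits.
Convert: Hardness H = 665.8 MPa = 6.658e+08 Pa.
SI base units throughout: W = 4189 N, H = 6.658e+08 Pa, K = 8.271e-06.
Wear rate dV/dL = K·W/H (no L dependence): 8.271e-06 · 4189 / 6.658e+08 = 5.204e-11 m³/m.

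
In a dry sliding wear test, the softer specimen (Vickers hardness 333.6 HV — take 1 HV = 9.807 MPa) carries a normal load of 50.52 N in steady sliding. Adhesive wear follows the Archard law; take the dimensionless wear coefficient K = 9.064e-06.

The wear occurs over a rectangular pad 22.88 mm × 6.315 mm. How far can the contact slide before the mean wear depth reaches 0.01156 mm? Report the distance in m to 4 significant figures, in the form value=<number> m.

The computation maintains full float precision — the intermediates are displayed rounded — one final rounding to four significant digits.
Convert: Hardness H = 333.6 HV × 9.807 MPa/HV = 3272 MPa = 3.272e+09 Pa.
Convert: Pad sides 22.88 mm × 6.315 mm = 0.02288 m × 0.006315 m. Contact area A = 0.02288 m × 0.006315 m = 1.445e-04 m².
Convert: Depth limit h_lim = 0.01156 mm = 1.156e-05 m.
Collected in SI base units: W = 50.52 N, H = 3.272e+09 Pa, K = 9.064e-06.
Permissible volume V_lim = h_lim·A = 1.156e-05 · 1.445e-04 = 1.670e-09 m³.
Life L = V_lim·H/(K·W) = 1.670e-09 · 3.272e+09 / (9.064e-06 · 50.52) = 1.193e+04 m.

value=1.193e+04 m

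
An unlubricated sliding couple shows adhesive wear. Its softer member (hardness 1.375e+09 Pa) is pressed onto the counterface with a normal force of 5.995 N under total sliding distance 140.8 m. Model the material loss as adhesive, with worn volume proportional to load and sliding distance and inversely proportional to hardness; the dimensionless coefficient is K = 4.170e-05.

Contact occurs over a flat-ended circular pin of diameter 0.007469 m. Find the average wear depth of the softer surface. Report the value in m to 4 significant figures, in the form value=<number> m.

Shown intermediates are rounded. The algebra holds full precision; a single final rounding to four significant digits.
Convert: Contact area A = π·d²/4 = π·(0.007469 m)²/4 = 4.381e-05 m².
In SI base units, W = 5.995 N, H = 1.375e+09 Pa, K = 4.170e-05.
Volume removed: V = K·W·L/H = 4.170e-05 · 5.995 · 140.8 / 1.375e+09 = 2.560e-11 m³.
Depth of wear h = V/A = 2.560e-11 / 4.381e-05 = 5.843e-07 m.

value=5.843e-07 m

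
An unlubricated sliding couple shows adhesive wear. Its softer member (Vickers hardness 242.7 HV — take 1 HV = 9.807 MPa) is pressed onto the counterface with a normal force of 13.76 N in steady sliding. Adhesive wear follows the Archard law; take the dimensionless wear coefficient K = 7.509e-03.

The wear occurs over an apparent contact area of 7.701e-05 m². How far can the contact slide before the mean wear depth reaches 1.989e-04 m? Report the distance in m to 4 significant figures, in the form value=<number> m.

value=352.8 m

Every step carries full float precision; intermediate values appear rounded; one last rounding to four significant figures.
Hardness H = 242.7 HV × 9.807 MPa/HV = 2380 MPa = 2.380e+09 Pa.
In SI base units: W = 13.76 N, H = 2.380e+09 Pa, K = 7.509e-03.
Permissible volume V_lim = h_lim·A = 1.989e-04 · 7.701e-05 = 1.532e-08 m³.
Sliding life L = V_lim·H/(K·W) = 1.532e-08 · 2.380e+09 / (7.509e-03 · 13.76) = 352.8 m.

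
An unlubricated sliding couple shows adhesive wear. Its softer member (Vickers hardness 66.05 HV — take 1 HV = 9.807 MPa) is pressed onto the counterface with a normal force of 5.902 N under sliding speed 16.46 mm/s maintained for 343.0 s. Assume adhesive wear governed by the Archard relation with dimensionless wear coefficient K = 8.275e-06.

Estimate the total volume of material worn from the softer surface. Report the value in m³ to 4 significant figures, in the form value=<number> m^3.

value=4.257e-13 m^3

Each operation runs at full float precision — the intermediates are displayed rounded, and a single final rounding, at 4 significant figures.
Convert: Sliding speed v = 16.46 mm/s = 0.01646 m/s. Distance covered L = v·t = 0.01646 m/s × 343.0 s = 5.646 m.
Convert: Hardness H = 66.05 HV × 9.807 MPa/HV = 647.8 MPa = 6.478e+08 Pa.
In SI base units: W = 5.902 N, H = 6.478e+08 Pa, K = 8.275e-06.
Wear volume V = K·W·L/H = 8.275e-06 · 5.902 · 5.646 / 6.478e+08 = 4.257e-13 m³.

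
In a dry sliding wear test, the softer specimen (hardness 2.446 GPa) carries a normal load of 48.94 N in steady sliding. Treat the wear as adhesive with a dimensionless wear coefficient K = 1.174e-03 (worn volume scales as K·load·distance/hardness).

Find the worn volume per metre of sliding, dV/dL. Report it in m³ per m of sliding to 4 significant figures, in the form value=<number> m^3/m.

value=2.349e-11 m^3/m

Each operation maintains exact precision — the intermediates appear rounded, and a lone final rounding to four significant digits.
Convert: Hardness H = 2.446 GPa = 2.446e+09 Pa.
SI base units throughout: W = 48.94 N, H = 2.446e+09 Pa, K = 1.174e-03.
The wear rate dV/dL = K·W/H, per unit distance: 1.174e-03 · 48.94 / 2.446e+09 = 2.349e-11 m³/m.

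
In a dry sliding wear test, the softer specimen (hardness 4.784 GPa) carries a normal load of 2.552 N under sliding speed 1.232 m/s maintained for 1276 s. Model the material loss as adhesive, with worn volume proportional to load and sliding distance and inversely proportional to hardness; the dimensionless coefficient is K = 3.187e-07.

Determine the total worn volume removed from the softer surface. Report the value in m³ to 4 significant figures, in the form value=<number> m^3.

value=2.673e-13 m^3

Every step runs at exact precision. Printed values are rounded, and rounded once at the end: 4 significant figures.
Total distance L = v·t = 1.232 m/s × 1276 s = 1572 m.
Hardness H = 4.784 GPa = 4.784e+09 Pa.
In SI base units, W = 2.552 N, H = 4.784e+09 Pa, K = 3.187e-07.
Wear volume V = K·W·L/H = 3.187e-07 · 2.552 · 1572 / 4.784e+09 = 2.673e-13 m³.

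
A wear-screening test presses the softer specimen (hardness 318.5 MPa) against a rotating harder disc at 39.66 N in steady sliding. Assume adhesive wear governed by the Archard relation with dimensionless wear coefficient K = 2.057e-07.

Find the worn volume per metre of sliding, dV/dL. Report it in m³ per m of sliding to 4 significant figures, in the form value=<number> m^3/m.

value=2.561e-14 m^3/m

Intermediates are displayed rounded — all arithmetic holds full precision; rounded just once to 4 significant digits.
Hardness H = 318.5 MPa = 3.185e+08 Pa.
Expressed in SI base units: W = 39.66 N, H = 3.185e+08 Pa, K = 2.057e-07.
Sliding wear rate dV/dL = K·W/H (no L dependence): 2.057e-07 · 39.66 / 3.185e+08 = 2.561e-14 m³/m.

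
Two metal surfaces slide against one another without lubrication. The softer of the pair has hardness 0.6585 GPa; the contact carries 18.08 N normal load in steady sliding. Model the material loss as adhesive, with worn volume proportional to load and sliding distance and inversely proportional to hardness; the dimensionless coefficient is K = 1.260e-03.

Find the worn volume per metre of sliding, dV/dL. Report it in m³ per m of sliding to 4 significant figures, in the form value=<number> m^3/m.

The computation carries full float precision — intermediate values appear rounded; rounded just once: four significant digits.
Hardness H = 0.6585 GPa = 6.585e+08 Pa.
In SI base units, W = 18.08 N, H = 6.585e+08 Pa, K = 1.260e-03.
The wear rate dV/dL = K·W/H (no L dependence): 1.260e-03 · 18.08 / 6.585e+08 = 3.459e-11 m³/m.

value=3.459e-11 m^3/m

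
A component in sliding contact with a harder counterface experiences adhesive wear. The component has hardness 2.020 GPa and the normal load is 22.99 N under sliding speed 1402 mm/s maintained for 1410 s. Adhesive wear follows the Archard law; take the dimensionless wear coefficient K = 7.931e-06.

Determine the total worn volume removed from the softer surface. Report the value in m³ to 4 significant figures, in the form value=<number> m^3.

value=1.784e-10 m^3

The intermediates are shown rounded. All arithmetic carries full float precision — a single final rounding to 4 significant digits.
Convert: Sliding speed v = 1402 mm/s = 1.402 m/s. The distance L = v·t = 1.402 m/s × 1410 s = 1977 m.
Convert: Hardness H = 2.020 GPa = 2.020e+09 Pa.
In SI base units: W = 22.99 N, H = 2.020e+09 Pa, K = 7.931e-06.
Archard volume V = K·W·L/H = 7.931e-06 · 22.99 · 1977 / 2.020e+09 = 1.784e-10 m³.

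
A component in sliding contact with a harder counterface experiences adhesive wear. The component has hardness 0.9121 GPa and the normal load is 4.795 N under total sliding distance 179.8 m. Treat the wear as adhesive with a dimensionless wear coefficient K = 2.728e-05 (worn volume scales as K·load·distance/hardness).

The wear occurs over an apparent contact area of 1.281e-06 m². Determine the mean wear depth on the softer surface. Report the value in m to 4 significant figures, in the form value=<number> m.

The intermediates are printed rounded, and all working math runs at full float precision. Rounded once at the end, at 4 significant digits.
Hardness H = 0.9121 GPa = 9.121e+08 Pa.
Restated in SI base units: W = 4.795 N, H = 9.121e+08 Pa, K = 2.728e-05.
Apply Archard: V = K·W·L/H = 2.728e-05 · 4.795 · 179.8 / 9.121e+08 = 2.579e-11 m³.
Depth h = V/A = 2.579e-11 / 1.281e-06 = 2.013e-05 m.

value=2.013e-05 m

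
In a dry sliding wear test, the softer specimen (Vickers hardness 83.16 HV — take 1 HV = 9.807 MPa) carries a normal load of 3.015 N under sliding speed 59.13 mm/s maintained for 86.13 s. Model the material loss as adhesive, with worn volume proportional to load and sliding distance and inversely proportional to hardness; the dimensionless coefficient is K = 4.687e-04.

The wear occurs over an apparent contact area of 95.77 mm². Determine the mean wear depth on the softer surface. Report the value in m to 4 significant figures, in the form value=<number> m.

Printed values are rounded — all working math carries exact precision, and rounded just once: 4 significant figures.
Sliding speed v = 59.13 mm/s = 0.05913 m/s. Distance covered L = v·t = 0.05913 m/s × 86.13 s = 5.093 m.
Hardness H = 83.16 HV × 9.807 MPa/HV = 815.6 MPa = 8.156e+08 Pa.
Contact area A = 95.77 mm² = 9.577e-05 m².
Collected in SI base units: W = 3.015 N, H = 8.156e+08 Pa, K = 4.687e-04.
By Archard's law, V = K·W·L/H = 4.687e-04 · 3.015 · 5.093 / 8.156e+08 = 8.825e-12 m³.
Average depth h = V/A = 8.825e-12 / 9.577e-05 = 9.214e-08 m.

value=9.214e-08 m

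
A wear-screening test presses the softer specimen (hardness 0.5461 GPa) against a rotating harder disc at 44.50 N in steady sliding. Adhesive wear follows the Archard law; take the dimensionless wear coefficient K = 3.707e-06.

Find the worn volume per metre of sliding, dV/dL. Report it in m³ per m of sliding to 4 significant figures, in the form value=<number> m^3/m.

Intermediates are shown rounded. All arithmetic holds full precision; a lone final rounding to 4 significant figures.
Convert: Hardness H = 0.5461 GPa = 5.461e+08 Pa.
Expressed in SI base units: W = 44.50 N, H = 5.461e+08 Pa, K = 3.707e-06.
The wear rate dV/dL = K·W/H — distance-free: 3.707e-06 · 44.50 / 5.461e+08 = 3.021e-13 m³/m.

value=3.021e-13 m^3/m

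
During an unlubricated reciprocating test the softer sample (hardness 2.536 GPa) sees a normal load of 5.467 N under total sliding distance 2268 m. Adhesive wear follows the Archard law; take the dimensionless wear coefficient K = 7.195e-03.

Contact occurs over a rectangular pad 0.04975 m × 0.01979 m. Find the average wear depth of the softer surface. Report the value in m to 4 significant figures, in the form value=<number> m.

value=3.573e-05 m

Quoted intermediates are rounded, and all working math holds full precision, and a single final rounding, at four significant figures.
Hardness H = 2.536 GPa = 2.536e+09 Pa.
Contact area A = 0.04975 m × 0.01979 m = 9.846e-04 m².
Collected in SI base units: W = 5.467 N, H = 2.536e+09 Pa, K = 7.195e-03.
Worn volume V = K·W·L/H = 7.195e-03 · 5.467 · 2268 / 2.536e+09 = 3.518e-08 m³.
Average depth h = V/A = 3.518e-08 / 9.846e-04 = 3.573e-05 m.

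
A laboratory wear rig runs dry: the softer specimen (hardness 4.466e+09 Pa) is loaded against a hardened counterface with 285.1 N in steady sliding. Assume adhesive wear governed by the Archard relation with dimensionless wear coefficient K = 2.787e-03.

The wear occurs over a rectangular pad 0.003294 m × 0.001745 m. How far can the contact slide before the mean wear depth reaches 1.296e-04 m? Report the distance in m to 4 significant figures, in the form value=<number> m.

value=4.187 m

Intermediate values are shown rounded — every step holds exact precision. Rounded just once: four significant digits.
Contact area A = 0.003294 m × 0.001745 m = 5.748e-06 m².
As SI base values: W = 285.1 N, H = 4.466e+09 Pa, K = 2.787e-03.
Permissible volume V_lim = h_lim·A = 1.296e-04 · 5.748e-06 = 7.449e-10 m³.
Thus life L = V_lim·H/(K·W) = 7.449e-10 · 4.466e+09 / (2.787e-03 · 285.1) = 4.187 m.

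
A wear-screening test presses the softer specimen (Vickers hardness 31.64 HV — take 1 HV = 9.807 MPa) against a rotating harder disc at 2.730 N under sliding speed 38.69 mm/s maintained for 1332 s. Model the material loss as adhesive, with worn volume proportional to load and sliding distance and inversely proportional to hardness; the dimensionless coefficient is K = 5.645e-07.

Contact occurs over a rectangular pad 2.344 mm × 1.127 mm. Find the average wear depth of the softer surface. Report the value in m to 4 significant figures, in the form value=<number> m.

value=9.689e-08 m

The computation keeps full float precision. The intermediates appear rounded. Rounded just once: four significant figures.
Convert: Sliding speed v = 38.69 mm/s = 0.03869 m/s. Total distance L = v·t = 0.03869 m/s × 1332 s = 51.54 m.
Convert: Hardness H = 31.64 HV × 9.807 MPa/HV = 310.3 MPa = 3.103e+08 Pa.
Convert: Pad sides 2.344 mm × 1.127 mm = 0.002344 m × 0.001127 m. Contact area A = 0.002344 m × 0.001127 m = 2.642e-06 m².
Restated in SI base units: W = 2.730 N, H = 3.103e+08 Pa, K = 5.645e-07.
Wear volume V = K·W·L/H = 5.645e-07 · 2.730 · 51.54 / 3.103e+08 = 2.560e-13 m³.
Average depth h = V/A = 2.560e-13 / 2.642e-06 = 9.689e-08 m.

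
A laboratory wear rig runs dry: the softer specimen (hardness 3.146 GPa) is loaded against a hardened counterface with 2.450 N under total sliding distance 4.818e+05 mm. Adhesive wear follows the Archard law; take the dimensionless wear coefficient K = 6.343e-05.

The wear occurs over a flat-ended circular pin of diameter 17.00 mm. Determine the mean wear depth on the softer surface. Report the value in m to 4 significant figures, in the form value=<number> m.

value=1.049e-07 m

Every step maintains full precision; the intermediates are shown rounded. Rounded just once: 4 significant digits.
Path length L = 4.818e+05 mm = 481.8 m.
Hardness H = 3.146 GPa = 3.146e+09 Pa.
Pin diameter d = 17.00 mm = 0.01700 m. Contact area A = π·d²/4 = π·(0.01700 m)²/4 = 2.270e-04 m².
In SI base units: W = 2.450 N, H = 3.146e+09 Pa, K = 6.343e-05.
Archard relation: V = K·W·L/H = 6.343e-05 · 2.450 · 481.8 / 3.146e+09 = 2.380e-11 m³.
Mean wear depth h = V/A = 2.380e-11 / 2.270e-04 = 1.049e-07 m.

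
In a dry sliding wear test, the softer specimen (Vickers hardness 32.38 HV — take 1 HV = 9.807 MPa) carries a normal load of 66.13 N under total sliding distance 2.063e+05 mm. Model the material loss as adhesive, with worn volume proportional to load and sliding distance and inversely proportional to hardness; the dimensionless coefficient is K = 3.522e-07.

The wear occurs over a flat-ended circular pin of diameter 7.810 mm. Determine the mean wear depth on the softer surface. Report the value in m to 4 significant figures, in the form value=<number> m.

The intermediates are displayed rounded. All working math maintains full precision; rounded just once to 4 significant figures.
Convert: The distance L = 2.063e+05 mm = 206.3 m.
Convert: Hardness H = 32.38 HV × 9.807 MPa/HV = 317.6 MPa = 3.176e+08 Pa.
Convert: Pin diameter d = 7.810 mm = 0.007810 m. Contact area A = π·d²/4 = π·(0.007810 m)²/4 = 4.791e-05 m².
As SI base values: W = 66.13 N, H = 3.176e+08 Pa, K = 3.522e-07.
By Archard's law, V = K·W·L/H = 3.522e-07 · 66.13 · 206.3 / 3.176e+08 = 1.513e-11 m³.
Mean wear depth h = V/A = 1.513e-11 / 4.791e-05 = 3.159e-07 m.

value=3.159e-07 m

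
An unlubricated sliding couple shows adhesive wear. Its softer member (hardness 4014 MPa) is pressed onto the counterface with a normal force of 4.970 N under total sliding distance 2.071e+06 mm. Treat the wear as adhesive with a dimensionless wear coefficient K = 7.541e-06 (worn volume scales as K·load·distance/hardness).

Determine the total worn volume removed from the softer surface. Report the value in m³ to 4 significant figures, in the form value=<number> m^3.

Intermediates are shown rounded. The algebra maintains exact precision. Rounded once at the end: four significant figures.
Path length L = 2.071e+06 mm = 2071 m.
Hardness H = 4014 MPa = 4.014e+09 Pa.
Working in SI base units: W = 4.970 N, H = 4.014e+09 Pa, K = 7.541e-06.
Worn volume V = K·W·L/H = 7.541e-06 · 4.970 · 2071 / 4.014e+09 = 1.934e-11 m³.

value=1.934e-11 m^3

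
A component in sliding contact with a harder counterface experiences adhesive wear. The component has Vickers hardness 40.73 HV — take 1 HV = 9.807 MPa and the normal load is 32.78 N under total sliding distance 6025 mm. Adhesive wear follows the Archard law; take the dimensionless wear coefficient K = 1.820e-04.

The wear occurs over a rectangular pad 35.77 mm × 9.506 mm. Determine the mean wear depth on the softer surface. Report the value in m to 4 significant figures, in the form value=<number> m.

value=2.646e-07 m

All arithmetic holds full precision, and the intermediates are displayed rounded, and one last rounding, at four significant digits.
Convert: Distance covered L = 6025 mm = 6.025 m.
Convert: Hardness H = 40.73 HV × 9.807 MPa/HV = 399.4 MPa = 3.994e+08 Pa.
Convert: Pad sides 35.77 mm × 9.506 mm = 0.03577 m × 0.009506 m. Contact area A = 0.03577 m × 0.009506 m = 3.400e-04 m².
In SI base units: W = 32.78 N, H = 3.994e+08 Pa, K = 1.820e-04.
The Archard volume V = K·W·L/H = 1.820e-04 · 32.78 · 6.025 / 3.994e+08 = 8.999e-11 m³.
Mean depth h = V/A = 8.999e-11 / 3.400e-04 = 2.646e-07 m.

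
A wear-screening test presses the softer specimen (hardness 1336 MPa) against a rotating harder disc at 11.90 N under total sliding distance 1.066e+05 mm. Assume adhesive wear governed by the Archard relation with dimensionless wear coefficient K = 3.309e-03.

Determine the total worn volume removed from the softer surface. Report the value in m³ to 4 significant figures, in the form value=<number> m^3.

Intermediates are displayed rounded — all working math runs at full float precision, and a single final rounding, at 4 significant figures.
Total distance L = 1.066e+05 mm = 106.6 m.
Hardness H = 1336 MPa = 1.336e+09 Pa.
Collected in SI base units: W = 11.90 N, H = 1.336e+09 Pa, K = 3.309e-03.
Archard relation: V = K·W·L/H = 3.309e-03 · 11.90 · 106.6 / 1.336e+09 = 3.142e-09 m³.

value=3.142e-09 m^3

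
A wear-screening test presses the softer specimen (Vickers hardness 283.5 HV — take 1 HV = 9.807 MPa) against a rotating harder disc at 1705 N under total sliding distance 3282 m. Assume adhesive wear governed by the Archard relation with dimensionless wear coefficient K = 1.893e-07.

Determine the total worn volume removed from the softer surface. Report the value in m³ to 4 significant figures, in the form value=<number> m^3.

value=3.810e-10 m^3

Intermediate values appear rounded — the computation runs at exact precision; rounded once at the end to 4 significant figures.
Hardness H = 283.5 HV × 9.807 MPa/HV = 2780 MPa = 2.780e+09 Pa.
Collected in SI base units: W = 1705 N, H = 2.780e+09 Pa, K = 1.893e-07.
Volume removed: V = K·W·L/H = 1.893e-07 · 1705 · 3282 / 2.780e+09 = 3.810e-10 m³.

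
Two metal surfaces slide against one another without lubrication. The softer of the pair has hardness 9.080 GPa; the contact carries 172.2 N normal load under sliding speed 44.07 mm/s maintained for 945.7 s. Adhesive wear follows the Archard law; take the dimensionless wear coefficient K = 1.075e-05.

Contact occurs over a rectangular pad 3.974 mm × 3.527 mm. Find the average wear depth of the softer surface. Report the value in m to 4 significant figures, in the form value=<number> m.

All working math holds exact precision; intermediates are shown rounded; a lone final rounding: 4 significant digits.
Convert: Sliding speed v = 44.07 mm/s = 0.04407 m/s. Path length L = v·t = 0.04407 m/s × 945.7 s = 41.68 m.
Convert: Hardness H = 9.080 GPa = 9.080e+09 Pa.
Convert: Pad sides 3.974 mm × 3.527 mm = 0.003974 m × 0.003527 m. Contact area A = 0.003974 m × 0.003527 m = 1.402e-05 m².
Collected in SI base units: W = 172.2 N, H = 9.080e+09 Pa, K = 1.075e-05.
The Archard volume V = K·W·L/H = 1.075e-05 · 172.2 · 41.68 / 9.080e+09 = 8.497e-12 m³.
Wear depth h = V/A = 8.497e-12 / 1.402e-05 = 6.062e-07 m.

value=6.062e-07 m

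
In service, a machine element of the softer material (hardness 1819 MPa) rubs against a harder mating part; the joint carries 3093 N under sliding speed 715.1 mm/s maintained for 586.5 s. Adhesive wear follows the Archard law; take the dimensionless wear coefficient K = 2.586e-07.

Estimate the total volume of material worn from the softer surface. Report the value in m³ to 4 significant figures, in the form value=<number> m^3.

value=1.844e-10 m^3

Intermediates are shown rounded. The computation runs at full precision, and a lone final rounding: 4 significant digits.
Convert: Sliding speed v = 715.1 mm/s = 0.7151 m/s. Sliding distance L = v·t = 0.7151 m/s × 586.5 s = 419.4 m.
Convert: Hardness H = 1819 MPa = 1.819e+09 Pa.
SI base units throughout: W = 3093 N, H = 1.819e+09 Pa, K = 2.586e-07.
Archard volume V = K·W·L/H = 2.586e-07 · 3093 · 419.4 / 1.819e+09 = 1.844e-10 m³.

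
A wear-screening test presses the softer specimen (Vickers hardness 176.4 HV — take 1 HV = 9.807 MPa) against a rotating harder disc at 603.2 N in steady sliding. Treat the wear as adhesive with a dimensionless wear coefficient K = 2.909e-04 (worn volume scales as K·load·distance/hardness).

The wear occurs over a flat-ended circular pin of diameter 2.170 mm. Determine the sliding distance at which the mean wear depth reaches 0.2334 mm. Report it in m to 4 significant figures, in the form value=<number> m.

value=8.510 m

Intermediate values are shown rounded; all arithmetic holds full float precision; one final rounding, at 4 significant figures.
Convert: Hardness H = 176.4 HV × 9.807 MPa/HV = 1730 MPa = 1.730e+09 Pa.
Convert: Pin diameter d = 2.170 mm = 0.002170 m. Contact area A = π·d²/4 = π·(0.002170 m)²/4 = 3.698e-06 m².
Convert: Depth limit h_lim = 0.2334 mm = 2.334e-04 m.
SI base units throughout: W = 603.2 N, H = 1.730e+09 Pa, K = 2.909e-04.
Volume at the limit: V_lim = h_lim·A = 2.334e-04 · 3.698e-06 = 8.632e-10 m³.
Sliding life L = V_lim·H/(K·W) = 8.632e-10 · 1.730e+09 / (2.909e-04 · 603.2) = 8.510 m.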